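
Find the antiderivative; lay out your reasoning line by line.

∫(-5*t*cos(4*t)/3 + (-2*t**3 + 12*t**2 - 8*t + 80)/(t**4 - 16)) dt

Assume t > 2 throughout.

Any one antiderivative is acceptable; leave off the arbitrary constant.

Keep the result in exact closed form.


Step 1. Rewrite: now ∫(-5*t*cos(4*t)/3) dt + ∫((-2*t**3 + 12*t**2 - 8*t + 80)/(t**4 - 16)) dt.
Step 2. Decompose ∫((-2*t**3 + 12*t**2 - 8*t + 80)/(t**4 - 16)) dt by partial fractions, (-2*t**3 + 12*t**2 - 8*t + 80)/(t**4 - 16) = -4/(t**2 + 4) - 5/(t + 2) + 3/(t - 2): now ∫(-5*t*cos(4*t)/3) dt + ∫(3/(t - 2)) dt + ∫(-5/(t + 2)) dt + ∫(-4/(t**2 + 4)) dt.
Step 3. Evaluate the standard form [assuming t > -2]: now -5*log(t + 2) + ∫(-5*t*cos(4*t)/3) dt + ∫(3/(t - 2)) dt + ∫(-4/(t**2 + 4)) dt.
Step 4. Evaluate the standard form [assuming t > 2]: now 3*log(t - 2) - 5*log(t + 2) + ∫(-5*t*cos(4*t)/3) dt + ∫(-4/(t**2 + 4)) dt.
Step 5. Evaluate the standard form: now 3*log(t - 2) - 5*log(t + 2) - 2*atan(t/2) + ∫(-5*t*cos(4*t)/3) dt.
Step 6. Integrate ∫(-5*t*cos(4*t)/3) dt by parts with u = t, dv = (-5*cos(4*t)/3) dt, so v = -5*sin(4*t)/12: now -5*t*sin(4*t)/12 + 3*log(t - 2) - 5*log(t + 2) - 2*atan(t/2) + ∫(5*sin(4*t)/12) dt.
Step 7. Evaluate the standard form: now -5*t*sin(4*t)/12 + 3*log(t - 2) - 5*log(t + 2) - 5*cos(4*t)/48 - 2*atan(t/2).
Answer: -5*t*sin(4*t)/12 + 3*log(t - 2) - 5*log(t + 2) - 5*cos(4*t)/48 - 2*atan(t/2).


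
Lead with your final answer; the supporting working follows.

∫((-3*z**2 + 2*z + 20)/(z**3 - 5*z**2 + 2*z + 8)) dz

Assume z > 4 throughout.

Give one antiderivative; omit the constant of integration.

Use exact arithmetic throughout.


The answer is -2*log(z - 4) - 2*log(z - 2) + log(z + 1).
Step 1. Decompose ∫((-3*z**2 + 2*z + 20)/(z**3 - 5*z**2 + 2*z + 8)) dz by partial fractions, (-3*z**2 + 2*z + 20)/(z**3 - 5*z**2 + 2*z + 8) = 1/(z + 1) - 2/(z - 2) - 2/(z - 4): now ∫(-2/(z - 4)) dz + ∫(-2/(z - 2)) dz + ∫(1/(z + 1)) dz.
Step 2. Evaluate the standard form [assuming z > 4]: now -2*log(z - 4) + ∫(-2/(z - 2)) dz + ∫(1/(z + 1)) dz.
Step 3. Evaluate the standard form [assuming z > 2]: now -2*log(z - 4) - 2*log(z - 2) + ∫(1/(z + 1)) dz.
Step 4. Evaluate the standard form [assuming z > -1]: now -2*log(z - 4) - 2*log(z - 2) + log(z + 1).
Answer: -2*log(z - 4) - 2*log(z - 2) + log(z + 1).


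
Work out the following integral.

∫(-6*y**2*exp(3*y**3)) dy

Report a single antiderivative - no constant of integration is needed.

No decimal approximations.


Answer: -2*exp(3*y**3)/3.


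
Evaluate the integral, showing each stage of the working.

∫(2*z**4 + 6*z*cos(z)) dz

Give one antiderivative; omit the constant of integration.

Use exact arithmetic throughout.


Step 1. Rewrite: now ∫(2*z**4) dz + ∫(6*z*cos(z)) dz.
Step 2. Integrate ∫(6*z*cos(z)) dz by parts with u = z, dv = (6*cos(z)) dz, so v = 6*sin(z): now 6*z*sin(z) + ∫(2*z**4) dz + ∫(-6*sin(z)) dz.
Step 3. Evaluate the standard form: now 6*z*sin(z) + 6*cos(z) + ∫(2*z**4) dz.
Step 4. Evaluate the standard form: now 2*z**5/5 + 6*z*sin(z) + 6*cos(z).
Answer: 2*z**5/5 + 6*z*sin(z) + 6*cos(z).


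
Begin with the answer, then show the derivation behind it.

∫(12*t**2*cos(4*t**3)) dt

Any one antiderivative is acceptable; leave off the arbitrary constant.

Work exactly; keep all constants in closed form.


The answer is sin(4*t**3).
Step 1. Substitute u = t**3, turning ∫(12*t**2*cos(4*t**3)) dt into ∫(4*cos(4*u)) du: now ∫(4*cos(4*u)) du.
Step 2. Evaluate the standard form: now sin(4*u).
Step 3. Substitute back u = t**3: now sin(4*t**3).
Answer: sin(4*t**3).


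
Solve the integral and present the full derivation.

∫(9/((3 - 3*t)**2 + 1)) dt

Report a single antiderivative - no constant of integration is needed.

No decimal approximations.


Step 1. Substitute u = 3 - 3*t, turning ∫(9/((3 - 3*t)**2 + 1)) dt into ∫(-3/(u**2 + 1)) du: now ∫(-3/(u**2 + 1)) du.
Step 2. Evaluate the standard form: now -3*atan(u).
Step 3. Substitute back u = 3 - 3*t: now 3*atan(3*t - 3).
Answer: 3*atan(3*t - 3).


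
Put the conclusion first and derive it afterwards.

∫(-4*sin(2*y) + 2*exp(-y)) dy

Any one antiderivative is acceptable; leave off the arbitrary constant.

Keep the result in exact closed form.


The answer is 2*cos(2*y) - 2*exp(-y).
Step 1. Rewrite: now ∫(2*exp(-y)) dy + ∫(-4*sin(2*y)) dy.
Step 2. Evaluate the standard form: now 2*cos(2*y) + ∫(2*exp(-y)) dy.
Step 3. Evaluate the standard form: now 2*cos(2*y) - 2*exp(-y).
Answer: 2*cos(2*y) - 2*exp(-y).


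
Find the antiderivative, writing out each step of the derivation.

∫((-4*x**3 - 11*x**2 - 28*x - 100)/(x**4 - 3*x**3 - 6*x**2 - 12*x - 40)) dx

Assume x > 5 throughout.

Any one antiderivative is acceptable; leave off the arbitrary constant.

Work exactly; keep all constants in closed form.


Step 1. Decompose ∫((-4*x**3 - 11*x**2 - 28*x - 100)/(x**4 - 3*x**3 - 6*x**2 - 12*x - 40)) dx by partial fractions, (-4*x**3 - 11*x**2 - 28*x - 100)/(x**4 - 3*x**3 - 6*x**2 - 12*x - 40) = 4/(x**2 + 4) + 1/(x + 2) - 5/(x - 5): now ∫(-5/(x - 5)) dx + ∫(1/(x + 2)) dx + ∫(4/(x**2 + 4)) dx.
Step 2. Evaluate the standard form [assuming x > 5]: now -5*log(x - 5) + ∫(1/(x + 2)) dx + ∫(4/(x**2 + 4)) dx.
Step 3. Evaluate the standard form [assuming x > -2]: now -5*log(x - 5) + log(x + 2) + ∫(4/(x**2 + 4)) dx.
Step 4. Evaluate the standard form: now -5*log(x - 5) + log(x + 2) + 2*atan(x/2).
Answer: -5*log(x - 5) + log(x + 2) + 2*atan(x/2).


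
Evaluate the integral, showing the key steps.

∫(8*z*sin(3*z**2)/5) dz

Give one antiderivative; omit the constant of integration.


Step 1. Substitute u = z**2, turning ∫(8*z*sin(3*z**2)/5) dz into ∫(4*sin(3*u)/5) du: now ∫(4*sin(3*u)/5) du.
Step 2. Evaluate the standard form: now -4*cos(3*u)/15.
Step 3. Substitute back u = z**2: now -4*cos(3*z**2)/15.
Answer: -4*cos(3*z**2)/15.


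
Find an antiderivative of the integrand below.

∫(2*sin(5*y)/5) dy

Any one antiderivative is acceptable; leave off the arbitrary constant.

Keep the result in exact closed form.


Answer: -2*cos(5*y)/25.


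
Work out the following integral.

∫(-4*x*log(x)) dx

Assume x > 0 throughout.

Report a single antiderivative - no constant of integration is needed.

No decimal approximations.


Answer: -2*x**2*log(x) + x**2.


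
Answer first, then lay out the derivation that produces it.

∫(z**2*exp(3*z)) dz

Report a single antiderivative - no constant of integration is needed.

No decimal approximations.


The answer is z**2*exp(3*z)/3 - 2*z*exp(3*z)/9 + 2*exp(3*z)/27.
Step 1. Integrate ∫(z**2*exp(3*z)) dz by parts with u = z**2, dv = (exp(3*z)) dz, so v = exp(3*z)/3: now z**2*exp(3*z)/3 + ∫(-2*z*exp(3*z)/3) dz.
Step 2. Integrate ∫(-2*z*exp(3*z)/3) dz by parts with u = z, dv = (-2*exp(3*z)/3) dz, so v = -2*exp(3*z)/9: now z**2*exp(3*z)/3 - 2*z*exp(3*z)/9 + ∫(2*exp(3*z)/9) dz.
Step 3. Evaluate the standard form: now z**2*exp(3*z)/3 - 2*z*exp(3*z)/9 + 2*exp(3*z)/27.
Answer: z**2*exp(3*z)/3 - 2*z*exp(3*z)/9 + 2*exp(3*z)/27.


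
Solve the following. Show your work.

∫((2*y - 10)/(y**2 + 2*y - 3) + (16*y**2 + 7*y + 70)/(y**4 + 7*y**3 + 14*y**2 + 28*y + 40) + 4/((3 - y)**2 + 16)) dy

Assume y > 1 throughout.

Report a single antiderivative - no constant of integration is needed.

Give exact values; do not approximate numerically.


Step 1. Rewrite: now ∫((2*y - 10)/(y**2 + 2*y - 3)) dy + ∫((16*y**2 + 7*y + 70)/(y**4 + 7*y**3 + 14*y**2 + 28*y + 40)) dy + ∫(4/((3 - y)**2 + 16)) dy.
Step 2. Decompose ∫((2*y - 10)/(y**2 + 2*y - 3)) dy by partial fractions, (2*y - 10)/(y**2 + 2*y - 3) = 4/(y + 3) - 2/(y - 1): now ∫((16*y**2 + 7*y + 70)/(y**4 + 7*y**3 + 14*y**2 + 28*y + 40)) dy + ∫(-2/(y - 1)) dy + ∫(4/(y + 3)) dy + ∫(4/((3 - y)**2 + 16)) dy.
Step 3. Evaluate the standard form [assuming y > 1]: now -2*log(y - 1) + ∫((16*y**2 + 7*y + 70)/(y**4 + 7*y**3 + 14*y**2 + 28*y + 40)) dy + ∫(4/(y + 3)) dy + ∫(4/((3 - y)**2 + 16)) dy.
Step 4. Evaluate the standard form [assuming y > -3]: now -2*log(y - 1) + 4*log(y + 3) + ∫((16*y**2 + 7*y + 70)/(y**4 + 7*y**3 + 14*y**2 + 28*y + 40)) dy + ∫(4/((3 - y)**2 + 16)) dy.
Step 5. Decompose ∫((16*y**2 + 7*y + 70)/(y**4 + 7*y**3 + 14*y**2 + 28*y + 40)) dy by partial fractions, (16*y**2 + 7*y + 70)/(y**4 + 7*y**3 + 14*y**2 + 28*y + 40) = 1/(y**2 + 4) - 5/(y + 5) + 5/(y + 2): now -2*log(y - 1) + 4*log(y + 3) + ∫(5/(y + 2)) dy + ∫(-5/(y + 5)) dy + ∫(1/(y**2 + 4)) dy + ∫(4/((3 - y)**2 + 16)) dy.
Step 6. Evaluate the standard form [assuming y > -5]: now -2*log(y - 1) + 4*log(y + 3) - 5*log(y + 5) + ∫(5/(y + 2)) dy + ∫(1/(y**2 + 4)) dy + ∫(4/((3 - y)**2 + 16)) dy.
Step 7. Evaluate the standard form [assuming y > -2]: now -2*log(y - 1) + 5*log(y + 2) + 4*log(y + 3) - 5*log(y + 5) + ∫(1/(y**2 + 4)) dy + ∫(4/((3 - y)**2 + 16)) dy.
Step 8. Evaluate the standard form: now -2*log(y - 1) + 5*log(y + 2) + 4*log(y + 3) - 5*log(y + 5) + atan(y/2)/2 + ∫(4/((3 - y)**2 + 16)) dy.
Step 9. Substitute u = 3 - y, turning ∫(4/((3 - y)**2 + 16)) dy into ∫(-4/(u**2 + 16)) du: now -2*log(y - 1) + 5*log(y + 2) + 4*log(y + 3) - 5*log(y + 5) + atan(y/2)/2 + ∫(-4/(u**2 + 16)) du.
Step 10. Evaluate the standard form: now -2*log(y - 1) + 5*log(y + 2) + 4*log(y + 3) - 5*log(y + 5) - atan(u/4) + atan(y/2)/2.
Step 11. Substitute back u = 3 - y: now -2*log(y - 1) + 5*log(y + 2) + 4*log(y + 3) - 5*log(y + 5) + atan(y/2)/2 + atan(y/4 - 3/4).
Answer: -2*log(y - 1) + 5*log(y + 2) + 4*log(y + 3) - 5*log(y + 5) + atan(y/2)/2 + atan(y/4 - 3/4).


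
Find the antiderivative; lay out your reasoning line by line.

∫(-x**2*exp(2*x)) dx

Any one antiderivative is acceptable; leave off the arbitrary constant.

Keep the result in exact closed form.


Step 1. Integrate ∫(-x**2*exp(2*x)) dx by parts with u = x**2, dv = (-exp(2*x)) dx, so v = -exp(2*x)/2: now -x**2*exp(2*x)/2 + ∫(x*exp(2*x)) dx.
Step 2. Integrate ∫(x*exp(2*x)) dx by parts with u = x, dv = (exp(2*x)) dx, so v = exp(2*x)/2: now -x**2*exp(2*x)/2 + x*exp(2*x)/2 + ∫(-exp(2*x)/2) dx.
Step 3. Evaluate the standard form: now -x**2*exp(2*x)/2 + x*exp(2*x)/2 - exp(2*x)/4.
Answer: -x**2*exp(2*x)/2 + x*exp(2*x)/2 - exp(2*x)/4.


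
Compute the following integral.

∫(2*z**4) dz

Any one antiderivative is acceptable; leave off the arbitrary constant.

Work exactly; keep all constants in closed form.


Answer: 2*z**5/5.


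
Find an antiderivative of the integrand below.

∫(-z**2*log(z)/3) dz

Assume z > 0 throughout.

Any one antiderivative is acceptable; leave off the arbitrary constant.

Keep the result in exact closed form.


Answer: -z**3*log(z)/9 + z**3/27.


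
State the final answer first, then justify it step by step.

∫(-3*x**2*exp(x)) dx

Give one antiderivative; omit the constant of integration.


The answer is -3*x**2*exp(x) + 6*x*exp(x) - 6*exp(x).
Step 1. Integrate ∫(-3*x**2*exp(x)) dx by parts with u = x**2, dv = (-3*exp(x)) dx, so v = -3*exp(x): now -3*x**2*exp(x) + ∫(6*x*exp(x)) dx.
Step 2. Integrate ∫(6*x*exp(x)) dx by parts with u = x, dv = (6*exp(x)) dx, so v = 6*exp(x): now -3*x**2*exp(x) + 6*x*exp(x) + ∫(-6*exp(x)) dx.
Step 3. Evaluate the standard form: now -3*x**2*exp(x) + 6*x*exp(x) - 6*exp(x).
Answer: -3*x**2*exp(x) + 6*x*exp(x) - 6*exp(x).


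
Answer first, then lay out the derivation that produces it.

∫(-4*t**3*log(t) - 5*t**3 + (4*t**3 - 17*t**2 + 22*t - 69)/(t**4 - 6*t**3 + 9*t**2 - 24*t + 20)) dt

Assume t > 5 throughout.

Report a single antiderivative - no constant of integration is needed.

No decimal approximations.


The answer is -t**4*log(t) - t**4 + log(t - 5) + 3*log(t - 1) - atan(t/2)/2.
Step 1. Rewrite: now ∫(-5*t**3) dt + ∫(-4*t**3*log(t)) dt + ∫((4*t**3 - 17*t**2 + 22*t - 69)/(t**4 - 6*t**3 + 9*t**2 - 24*t + 20)) dt.
Step 2. Decompose ∫((4*t**3 - 17*t**2 + 22*t - 69)/(t**4 - 6*t**3 + 9*t**2 - 24*t + 20)) dt by partial fractions, (4*t**3 - 17*t**2 + 22*t - 69)/(t**4 - 6*t**3 + 9*t**2 - 24*t + 20) = -1/(t**2 + 4) + 3/(t - 1) + 1/(t - 5): now ∫(-5*t**3) dt + ∫(-4*t**3*log(t)) dt + ∫(1/(t - 5)) dt + ∫(3/(t - 1)) dt + ∫(-1/(t**2 + 4)) dt.
Step 3. Evaluate the standard form [assuming t > 1]: now 3*log(t - 1) + ∫(-5*t**3) dt + ∫(-4*t**3*log(t)) dt + ∫(1/(t - 5)) dt + ∫(-1/(t**2 + 4)) dt.
Step 4. Evaluate the standard form [assuming t > 5]: now log(t - 5) + 3*log(t - 1) + ∫(-5*t**3) dt + ∫(-4*t**3*log(t)) dt + ∫(-1/(t**2 + 4)) dt.
Step 5. Evaluate the standard form: now log(t - 5) + 3*log(t - 1) - atan(t/2)/2 + ∫(-5*t**3) dt + ∫(-4*t**3*log(t)) dt.
Step 6. Integrate ∫(-4*t**3*log(t)) dt by parts with u = log(t), dv = (-4*t**3) dt, so v = -t**4 [assuming t > 0]: now -t**4*log(t) + log(t - 5) + 3*log(t - 1) - atan(t/2)/2 + ∫(-5*t**3) dt + ∫(t**3) dt.
Step 7. Evaluate the standard form: now -t**4*log(t) + t**4/4 + log(t - 5) + 3*log(t - 1) - atan(t/2)/2 + ∫(-5*t**3) dt.
Step 8. Evaluate the standard form: now -t**4*log(t) - t**4 + log(t - 5) + 3*log(t - 1) - atan(t/2)/2.
Answer: -t**4*log(t) - t**4 + log(t - 5) + 3*log(t - 1) - atan(t/2)/2.


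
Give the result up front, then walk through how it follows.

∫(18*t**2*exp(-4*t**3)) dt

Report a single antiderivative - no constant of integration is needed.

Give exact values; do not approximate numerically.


The answer is -3*exp(-4*t**3)/2.
Step 1. Substitute u = t**3, turning ∫(18*t**2*exp(-4*t**3)) dt into ∫(6*exp(-4*u)) du: now ∫(6*exp(-4*u)) du.
Step 2. Evaluate the standard form: now -3*exp(-4*u)/2.
Step 3. Substitute back u = t**3: now -3*exp(-4*t**3)/2.
Answer: -3*exp(-4*t**3)/2.


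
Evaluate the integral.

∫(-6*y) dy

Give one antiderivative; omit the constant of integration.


Answer: -3*y**2.


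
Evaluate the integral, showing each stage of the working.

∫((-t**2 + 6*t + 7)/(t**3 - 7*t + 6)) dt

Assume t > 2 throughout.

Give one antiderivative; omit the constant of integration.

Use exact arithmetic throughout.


Step 1. Decompose ∫((-t**2 + 6*t + 7)/(t**3 - 7*t + 6)) dt by partial fractions, (-t**2 + 6*t + 7)/(t**3 - 7*t + 6) = -1/(t + 3) - 3/(t - 1) + 3/(t - 2): now ∫(3/(t - 2)) dt + ∫(-3/(t - 1)) dt + ∫(-1/(t + 3)) dt.
Step 2. Evaluate the standard form [assuming t > 1]: now -3*log(t - 1) + ∫(3/(t - 2)) dt + ∫(-1/(t + 3)) dt.
Step 3. Evaluate the standard form [assuming t > 2]: now 3*log(t - 2) - 3*log(t - 1) + ∫(-1/(t + 3)) dt.
Step 4. Evaluate the standard form [assuming t > -3]: now 3*log(t - 2) - 3*log(t - 1) - log(t + 3).
Answer: 3*log(t - 2) - 3*log(t - 1) - log(t + 3).


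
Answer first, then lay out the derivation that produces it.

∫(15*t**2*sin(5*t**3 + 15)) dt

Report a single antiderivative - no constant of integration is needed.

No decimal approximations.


The answer is -cos(5*t**3 + 15).
Step 1. Substitute u = t**3 + 3, turning ∫(15*t**2*sin(5*t**3 + 15)) dt into ∫(5*sin(5*u)) du: now ∫(5*sin(5*u)) du.
Step 2. Evaluate the standard form: now -cos(5*u).
Step 3. Substitute back u = t**3 + 3: now -cos(5*t**3 + 15).
Answer: -cos(5*t**3 + 15).


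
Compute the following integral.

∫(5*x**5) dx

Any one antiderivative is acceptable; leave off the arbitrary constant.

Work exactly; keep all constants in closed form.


Answer: 5*x**6/6.


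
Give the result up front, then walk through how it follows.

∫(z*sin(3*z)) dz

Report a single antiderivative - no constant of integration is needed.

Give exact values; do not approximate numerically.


The answer is -z*cos(3*z)/3 + sin(3*z)/9.
Step 1. Integrate ∫(z*sin(3*z)) dz by parts with u = z, dv = (sin(3*z)) dz, so v = -cos(3*z)/3: now -z*cos(3*z)/3 + ∫(cos(3*z)/3) dz.
Step 2. Evaluate the standard form: now -z*cos(3*z)/3 + sin(3*z)/9.
Answer: -z*cos(3*z)/3 + sin(3*z)/9.


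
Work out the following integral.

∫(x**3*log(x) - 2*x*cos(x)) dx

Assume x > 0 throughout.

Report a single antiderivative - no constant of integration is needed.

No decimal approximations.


Answer: x**4*log(x)/4 - x**4/16 - 2*x*sin(x) - 2*cos(x).


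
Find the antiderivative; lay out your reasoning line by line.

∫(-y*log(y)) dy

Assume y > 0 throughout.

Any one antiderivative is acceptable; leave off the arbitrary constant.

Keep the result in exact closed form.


Step 1. Integrate ∫(-y*log(y)) dy by parts with u = log(y), dv = (-y) dy, so v = -y**2/2 [assuming y > 0]: now -y**2*log(y)/2 + ∫(y/2) dy.
Step 2. Evaluate the standard form: now -y**2*log(y)/2 + y**2/4.
Answer: -y**2*log(y)/2 + y**2/4.


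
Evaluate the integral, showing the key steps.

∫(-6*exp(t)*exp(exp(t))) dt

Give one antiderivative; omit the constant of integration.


Step 1. Substitute u = exp(t), turning ∫(-6*exp(t)*exp(exp(t))) dt into ∫(-6*exp(u)) du: now ∫(-6*exp(u)) du.
Step 2. Evaluate the standard form: now -6*exp(u).
Step 3. Substitute back u = exp(t): now -6*exp(exp(t)).
Answer: -6*exp(exp(t)).


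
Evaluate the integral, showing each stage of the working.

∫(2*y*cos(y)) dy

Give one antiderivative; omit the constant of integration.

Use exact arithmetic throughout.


Step 1. Integrate ∫(2*y*cos(y)) dy by parts with u = y, dv = (2*cos(y)) dy, so v = 2*sin(y): now 2*y*sin(y) + ∫(-2*sin(y)) dy.
Step 2. Evaluate the standard form: now 2*y*sin(y) + 2*cos(y).
Answer: 2*y*sin(y) + 2*cos(y).


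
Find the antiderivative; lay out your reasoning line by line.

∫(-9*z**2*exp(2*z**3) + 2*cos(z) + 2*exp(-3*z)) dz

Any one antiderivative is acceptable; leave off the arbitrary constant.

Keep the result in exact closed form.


Step 1. Rewrite: now ∫(-9*z**2*exp(2*z**3)) dz + ∫(2*exp(-3*z)) dz + ∫(2*cos(z)) dz.
Step 2. Evaluate the standard form: now ∫(-9*z**2*exp(2*z**3)) dz + ∫(2*cos(z)) dz - 2*exp(-3*z)/3.
Step 3. Evaluate the standard form: now 2*sin(z) + ∫(-9*z**2*exp(2*z**3)) dz - 2*exp(-3*z)/3.
Step 4. Substitute u = z**3, turning ∫(-9*z**2*exp(2*z**3)) dz into ∫(-3*exp(2*u)) du: now 2*sin(z) + ∫(-3*exp(2*u)) du - 2*exp(-3*z)/3.
Step 5. Evaluate the standard form: now -3*exp(2*u)/2 + 2*sin(z) - 2*exp(-3*z)/3.
Step 6. Substitute back u = z**3: now -3*exp(2*z**3)/2 + 2*sin(z) - 2*exp(-3*z)/3.
Answer: -3*exp(2*z**3)/2 + 2*sin(z) - 2*exp(-3*z)/3.


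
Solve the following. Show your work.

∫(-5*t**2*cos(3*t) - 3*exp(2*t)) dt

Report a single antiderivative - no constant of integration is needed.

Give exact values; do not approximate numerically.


Step 1. Rewrite: now ∫(-5*t**2*cos(3*t)) dt + ∫(-3*exp(2*t)) dt.
Step 2. Integrate ∫(-5*t**2*cos(3*t)) dt by parts with u = t**2, dv = (-5*cos(3*t)) dt, so v = -5*sin(3*t)/3: now -5*t**2*sin(3*t)/3 + ∫(10*t*sin(3*t)/3) dt + ∫(-3*exp(2*t)) dt.
Step 3. Integrate ∫(10*t*sin(3*t)/3) dt by parts with u = t, dv = (10*sin(3*t)/3) dt, so v = -10*cos(3*t)/9: now -5*t**2*sin(3*t)/3 - 10*t*cos(3*t)/9 + ∫(-3*exp(2*t)) dt + ∫(10*cos(3*t)/9) dt.
Step 4. Evaluate the standard form: now -5*t**2*sin(3*t)/3 - 10*t*cos(3*t)/9 + 10*sin(3*t)/27 + ∫(-3*exp(2*t)) dt.
Step 5. Evaluate the standard form: now -5*t**2*sin(3*t)/3 - 10*t*cos(3*t)/9 - 3*exp(2*t)/2 + 10*sin(3*t)/27.
Answer: -5*t**2*sin(3*t)/3 - 10*t*cos(3*t)/9 - 3*exp(2*t)/2 + 10*sin(3*t)/27.


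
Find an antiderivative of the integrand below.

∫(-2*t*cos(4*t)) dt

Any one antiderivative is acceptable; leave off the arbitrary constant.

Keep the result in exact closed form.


Answer: -t*sin(4*t)/2 - cos(4*t)/8.


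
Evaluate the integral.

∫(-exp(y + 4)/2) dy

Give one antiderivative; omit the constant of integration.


Answer: -exp(y + 4)/2.


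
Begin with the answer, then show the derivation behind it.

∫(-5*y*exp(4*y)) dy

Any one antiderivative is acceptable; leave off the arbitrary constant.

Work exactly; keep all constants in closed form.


The answer is -5*y*exp(4*y)/4 + 5*exp(4*y)/16.
Step 1. Integrate ∫(-5*y*exp(4*y)) dy by parts with u = y, dv = (-5*exp(4*y)) dy, so v = -5*exp(4*y)/4: now -5*y*exp(4*y)/4 + ∫(5*exp(4*y)/4) dy.
Step 2. Evaluate the standard form: now -5*y*exp(4*y)/4 + 5*exp(4*y)/16.
Answer: -5*y*exp(4*y)/4 + 5*exp(4*y)/16.


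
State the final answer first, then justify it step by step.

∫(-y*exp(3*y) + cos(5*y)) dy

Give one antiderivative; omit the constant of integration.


The answer is -y*exp(3*y)/3 + exp(3*y)/9 + sin(5*y)/5.
Step 1. Rewrite: now ∫(-y*exp(3*y)) dy + ∫(cos(5*y)) dy.
Step 2. Integrate ∫(-y*exp(3*y)) dy by parts with u = y, dv = (-exp(3*y)) dy, so v = -exp(3*y)/3: now -y*exp(3*y)/3 + ∫(exp(3*y)/3) dy + ∫(cos(5*y)) dy.
Step 3. Evaluate the standard form: now -y*exp(3*y)/3 + exp(3*y)/9 + ∫(cos(5*y)) dy.
Step 4. Evaluate the standard form: now -y*exp(3*y)/3 + exp(3*y)/9 + sin(5*y)/5.
Answer: -y*exp(3*y)/3 + exp(3*y)/9 + sin(5*y)/5.


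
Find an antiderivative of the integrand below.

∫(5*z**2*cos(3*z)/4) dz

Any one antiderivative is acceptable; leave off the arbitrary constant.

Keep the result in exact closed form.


Answer: 5*z**2*sin(3*z)/12 + 5*z*cos(3*z)/18 - 5*sin(3*z)/54.


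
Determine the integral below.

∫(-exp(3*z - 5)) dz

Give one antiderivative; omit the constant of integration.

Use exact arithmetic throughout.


Answer: -exp(3*z - 5)/3.


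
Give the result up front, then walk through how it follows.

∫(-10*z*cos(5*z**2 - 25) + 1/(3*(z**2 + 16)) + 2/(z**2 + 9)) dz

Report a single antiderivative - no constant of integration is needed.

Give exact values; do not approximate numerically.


The answer is -sin(5*z**2 - 25) + atan(z/4)/12 + 2*atan(z/3)/3.
Step 1. Rewrite: now ∫(-10*z*cos(5*z**2 - 25)) dz + ∫(2/(z**2 + 9)) dz + ∫(1/(3*(z**2 + 16))) dz.
Step 2. Substitute u = z**2 - 5, turning ∫(-10*z*cos(5*z**2 - 25)) dz into ∫(-5*cos(5*u)) du: now ∫(2/(z**2 + 9)) dz + ∫(1/(3*(z**2 + 16))) dz + ∫(-5*cos(5*u)) du.
Step 3. Evaluate the standard form: now -sin(5*u) + ∫(2/(z**2 + 9)) dz + ∫(1/(3*(z**2 + 16))) dz.
Step 4. Substitute back u = z**2 - 5: now -sin(5*z**2 - 25) + ∫(2/(z**2 + 9)) dz + ∫(1/(3*(z**2 + 16))) dz.
Step 5. Evaluate the standard form: now -sin(5*z**2 - 25) + atan(z/4)/12 + ∫(2/(z**2 + 9)) dz.
Step 6. Evaluate the standard form: now -sin(5*z**2 - 25) + atan(z/4)/12 + 2*atan(z/3)/3.
Answer: -sin(5*z**2 - 25) + atan(z/4)/12 + 2*atan(z/3)/3.


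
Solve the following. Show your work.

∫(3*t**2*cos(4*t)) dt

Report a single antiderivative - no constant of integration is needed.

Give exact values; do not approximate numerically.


Step 1. Integrate ∫(3*t**2*cos(4*t)) dt by parts with u = t**2, dv = (3*cos(4*t)) dt, so v = 3*sin(4*t)/4: now 3*t**2*sin(4*t)/4 + ∫(-3*t*sin(4*t)/2) dt.
Step 2. Integrate ∫(-3*t*sin(4*t)/2) dt by parts with u = t, dv = (-3*sin(4*t)/2) dt, so v = 3*cos(4*t)/8: now 3*t**2*sin(4*t)/4 + 3*t*cos(4*t)/8 + ∫(-3*cos(4*t)/8) dt.
Step 3. Evaluate the standard form: now 3*t**2*sin(4*t)/4 + 3*t*cos(4*t)/8 - 3*sin(4*t)/32.
Answer: 3*t**2*sin(4*t)/4 + 3*t*cos(4*t)/8 - 3*sin(4*t)/32.


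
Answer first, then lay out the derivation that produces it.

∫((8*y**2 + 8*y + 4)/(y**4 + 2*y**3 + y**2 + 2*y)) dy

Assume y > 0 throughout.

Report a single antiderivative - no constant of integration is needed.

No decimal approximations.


The answer is 2*log(y) - 2*log(y + 2) + 4*atan(y).
Step 1. Decompose ∫((8*y**2 + 8*y + 4)/(y**4 + 2*y**3 + y**2 + 2*y)) dy by partial fractions, (8*y**2 + 8*y + 4)/(y**4 + 2*y**3 + y**2 + 2*y) = 4/(y**2 + 1) - 2/(y + 2) + 2/y: now ∫(2/y) dy + ∫(-2/(y + 2)) dy + ∫(4/(y**2 + 1)) dy.
Step 2. Evaluate the standard form [assuming y > 0]: now 2*log(y) + ∫(-2/(y + 2)) dy + ∫(4/(y**2 + 1)) dy.
Step 3. Evaluate the standard form [assuming y > -2]: now 2*log(y) - 2*log(y + 2) + ∫(4/(y**2 + 1)) dy.
Step 4. Evaluate the standard form: now 2*log(y) - 2*log(y + 2) + 4*atan(y).
Answer: 2*log(y) - 2*log(y + 2) + 4*atan(y).


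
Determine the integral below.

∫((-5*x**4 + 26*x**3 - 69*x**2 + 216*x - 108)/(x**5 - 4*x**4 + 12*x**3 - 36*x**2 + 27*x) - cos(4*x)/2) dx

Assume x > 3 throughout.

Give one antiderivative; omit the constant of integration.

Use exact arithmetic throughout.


Answer: -4*log(x) + 2*log(x - 3) - 3*log(x - 1) - sin(4*x)/8 + atan(x/3).


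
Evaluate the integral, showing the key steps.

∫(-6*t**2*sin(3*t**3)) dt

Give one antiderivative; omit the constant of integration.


Step 1. Substitute u = t**3, turning ∫(-6*t**2*sin(3*t**3)) dt into ∫(-2*sin(3*u)) du: now ∫(-2*sin(3*u)) du.
Step 2. Evaluate the standard form: now 2*cos(3*u)/3.
Step 3. Substitute back u = t**3: now 2*cos(3*t**3)/3.
Answer: 2*cos(3*t**3)/3.


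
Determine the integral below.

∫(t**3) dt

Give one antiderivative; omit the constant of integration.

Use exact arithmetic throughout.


Answer: t**4/4.


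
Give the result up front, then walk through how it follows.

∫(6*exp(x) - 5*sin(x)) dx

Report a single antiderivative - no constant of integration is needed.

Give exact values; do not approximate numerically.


The answer is 6*exp(x) + 5*cos(x).
Step 1. Rewrite: now ∫(6*exp(x)) dx + ∫(-5*sin(x)) dx.
Step 2. Evaluate the standard form: now 5*cos(x) + ∫(6*exp(x)) dx.
Step 3. Evaluate the standard form: now 6*exp(x) + 5*cos(x).
Answer: 6*exp(x) + 5*cos(x).


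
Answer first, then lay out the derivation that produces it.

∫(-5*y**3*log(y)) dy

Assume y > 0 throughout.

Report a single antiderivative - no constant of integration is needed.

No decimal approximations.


The answer is -5*y**4*log(y)/4 + 5*y**4/16.
Step 1. Integrate ∫(-5*y**3*log(y)) dy by parts with u = log(y), dv = (-5*y**3) dy, so v = -5*y**4/4 [assuming y > 0]: now -5*y**4*log(y)/4 + ∫(5*y**3/4) dy.
Step 2. Evaluate the standard form: now -5*y**4*log(y)/4 + 5*y**4/16.
Answer: -5*y**4*log(y)/4 + 5*y**4/16.


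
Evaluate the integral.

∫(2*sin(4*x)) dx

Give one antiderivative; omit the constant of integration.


Answer: -cos(4*x)/2.


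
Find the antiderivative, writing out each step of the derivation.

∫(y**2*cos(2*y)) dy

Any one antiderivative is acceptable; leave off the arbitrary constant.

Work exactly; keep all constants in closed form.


Step 1. Integrate ∫(y**2*cos(2*y)) dy by parts with u = y**2, dv = (cos(2*y)) dy, so v = sin(2*y)/2: now y**2*sin(2*y)/2 + ∫(-y*sin(2*y)) dy.
Step 2. Integrate ∫(-y*sin(2*y)) dy by parts with u = y, dv = (-sin(2*y)) dy, so v = cos(2*y)/2: now y**2*sin(2*y)/2 + y*cos(2*y)/2 + ∫(-cos(2*y)/2) dy.
Step 3. Evaluate the standard form: now y**2*sin(2*y)/2 + y*cos(2*y)/2 - sin(2*y)/4.
Answer: y**2*sin(2*y)/2 + y*cos(2*y)/2 - sin(2*y)/4.


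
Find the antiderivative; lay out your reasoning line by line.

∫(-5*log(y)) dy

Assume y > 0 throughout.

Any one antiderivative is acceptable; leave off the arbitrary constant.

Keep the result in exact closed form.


Step 1. Integrate ∫(-5*log(y)) dy by parts with u = log(y), dv = (-5) dy, so v = -5*y [assuming y > 0]: now -5*y*log(y) + ∫(5) dy.
Step 2. Evaluate the standard form: now -5*y*log(y) + 5*y.
Answer: -5*y*log(y) + 5*y.


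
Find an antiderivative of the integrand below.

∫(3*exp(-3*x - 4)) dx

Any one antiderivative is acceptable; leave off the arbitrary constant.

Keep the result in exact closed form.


Answer: -exp(-3*x - 4).


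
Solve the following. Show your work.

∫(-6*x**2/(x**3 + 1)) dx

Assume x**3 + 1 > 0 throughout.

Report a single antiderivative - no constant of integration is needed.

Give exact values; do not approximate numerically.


Step 1. Substitute u = x**3 + 1, turning ∫(-6*x**2/(x**3 + 1)) dx into ∫(-2/u) du: now ∫(-2/u) du.
Step 2. Evaluate the standard form [assuming u > 0]: now -2*log(u).
Step 3. Substitute back u = x**3 + 1: now -2*log(x**3 + 1).
Answer: -2*log(x**3 + 1).


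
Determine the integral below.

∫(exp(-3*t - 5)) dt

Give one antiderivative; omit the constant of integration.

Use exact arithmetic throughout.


Answer: -exp(-3*t - 5)/3.


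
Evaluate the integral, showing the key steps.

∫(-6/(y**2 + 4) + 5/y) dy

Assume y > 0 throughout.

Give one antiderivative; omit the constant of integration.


Step 1. Rewrite: now ∫(5/y) dy + ∫(-6/(y**2 + 4)) dy.
Step 2. Evaluate the standard form: now -3*atan(y/2) + ∫(5/y) dy.
Step 3. Evaluate the standard form [assuming y > 0]: now 5*log(y) - 3*atan(y/2).
Answer: 5*log(y) - 3*atan(y/2).


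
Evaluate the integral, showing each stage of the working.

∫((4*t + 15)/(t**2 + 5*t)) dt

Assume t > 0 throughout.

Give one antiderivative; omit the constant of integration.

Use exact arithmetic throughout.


Step 1. Decompose ∫((4*t + 15)/(t**2 + 5*t)) dt by partial fractions, (4*t + 15)/(t**2 + 5*t) = 1/(t + 5) + 3/t: now ∫(3/t) dt + ∫(1/(t + 5)) dt.
Step 2. Evaluate the standard form [assuming t > -5]: now log(t + 5) + ∫(3/t) dt.
Step 3. Evaluate the standard form [assuming t > 0]: now 3*log(t) + log(t + 5).
Answer: 3*log(t) + log(t + 5).


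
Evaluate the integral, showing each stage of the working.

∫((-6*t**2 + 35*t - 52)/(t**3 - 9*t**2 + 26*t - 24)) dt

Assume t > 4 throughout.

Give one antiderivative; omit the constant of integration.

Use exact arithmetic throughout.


Step 1. Decompose ∫((-6*t**2 + 35*t - 52)/(t**3 - 9*t**2 + 26*t - 24)) dt by partial fractions, (-6*t**2 + 35*t - 52)/(t**3 - 9*t**2 + 26*t - 24) = -3/(t - 2) + 1/(t - 3) - 4/(t - 4): now ∫(-4/(t - 4)) dt + ∫(1/(t - 3)) dt + ∫(-3/(t - 2)) dt.
Step 2. Evaluate the standard form [assuming t > 3]: now log(t - 3) + ∫(-4/(t - 4)) dt + ∫(-3/(t - 2)) dt.
Step 3. Evaluate the standard form [assuming t > 4]: now -4*log(t - 4) + log(t - 3) + ∫(-3/(t - 2)) dt.
Step 4. Evaluate the standard form [assuming t > 2]: now -4*log(t - 4) + log(t - 3) - 3*log(t - 2).
Answer: -4*log(t - 4) + log(t - 3) - 3*log(t - 2).


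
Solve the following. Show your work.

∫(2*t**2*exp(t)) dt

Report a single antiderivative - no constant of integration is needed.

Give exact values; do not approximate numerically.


Step 1. Integrate ∫(2*t**2*exp(t)) dt by parts with u = t**2, dv = (2*exp(t)) dt, so v = 2*exp(t): now 2*t**2*exp(t) + ∫(-4*t*exp(t)) dt.
Step 2. Integrate ∫(-4*t*exp(t)) dt by parts with u = t, dv = (-4*exp(t)) dt, so v = -4*exp(t): now 2*t**2*exp(t) - 4*t*exp(t) + ∫(4*exp(t)) dt.
Step 3. Evaluate the standard form: now 2*t**2*exp(t) - 4*t*exp(t) + 4*exp(t).
Answer: 2*t**2*exp(t) - 4*t*exp(t) + 4*exp(t).


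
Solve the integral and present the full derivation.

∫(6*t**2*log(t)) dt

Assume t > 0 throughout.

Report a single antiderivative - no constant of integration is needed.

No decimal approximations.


Step 1. Integrate ∫(6*t**2*log(t)) dt by parts with u = log(t), dv = (6*t**2) dt, so v = 2*t**3 [assuming t > 0]: now 2*t**3*log(t) + ∫(-2*t**2) dt.
Step 2. Evaluate the standard form: now 2*t**3*log(t) - 2*t**3/3.
Answer: 2*t**3*log(t) - 2*t**3/3.


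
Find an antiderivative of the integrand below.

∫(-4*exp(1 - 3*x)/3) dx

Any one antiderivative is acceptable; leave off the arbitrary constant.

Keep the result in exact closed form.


Answer: 4*exp(1 - 3*x)/9.


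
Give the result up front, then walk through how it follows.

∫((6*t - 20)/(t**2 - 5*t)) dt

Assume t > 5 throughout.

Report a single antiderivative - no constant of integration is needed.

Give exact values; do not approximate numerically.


The answer is 4*log(t) + 2*log(t - 5).
Step 1. Decompose ∫((6*t - 20)/(t**2 - 5*t)) dt by partial fractions, (6*t - 20)/(t**2 - 5*t) = 2/(t - 5) + 4/t: now ∫(4/t) dt + ∫(2/(t - 5)) dt.
Step 2. Evaluate the standard form [assuming t > 0]: now 4*log(t) + ∫(2/(t - 5)) dt.
Step 3. Evaluate the standard form [assuming t > 5]: now 4*log(t) + 2*log(t - 5).
Answer: 4*log(t) + 2*log(t - 5).


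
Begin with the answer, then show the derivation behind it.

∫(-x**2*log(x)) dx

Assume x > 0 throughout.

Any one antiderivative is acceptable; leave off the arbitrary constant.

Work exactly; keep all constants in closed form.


The answer is -x**3*log(x)/3 + x**3/9.
Step 1. Integrate ∫(-x**2*log(x)) dx by parts with u = log(x), dv = (-x**2) dx, so v = -x**3/3 [assuming x > 0]: now -x**3*log(x)/3 + ∫(x**2/3) dx.
Step 2. Evaluate the standard form: now -x**3*log(x)/3 + x**3/9.
Answer: -x**3*log(x)/3 + x**3/9.


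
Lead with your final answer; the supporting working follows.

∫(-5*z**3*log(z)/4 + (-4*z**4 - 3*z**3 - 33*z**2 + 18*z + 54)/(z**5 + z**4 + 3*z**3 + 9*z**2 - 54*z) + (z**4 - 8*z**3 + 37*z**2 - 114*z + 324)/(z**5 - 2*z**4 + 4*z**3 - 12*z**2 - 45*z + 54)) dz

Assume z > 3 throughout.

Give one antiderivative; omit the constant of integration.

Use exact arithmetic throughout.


The answer is -5*z**4*log(z)/16 + 5*z**4/64 - log(z) + log(z - 3) - log(z - 2) - 4*log(z - 1) + 4*log(z + 2) - 2*log(z + 3).
Step 1. Rewrite: now ∫(-5*z**3*log(z)/4) dz + ∫((-4*z**4 - 3*z**3 - 33*z**2 + 18*z + 54)/(z**5 + z**4 + 3*z**3 + 9*z**2 - 54*z)) dz + ∫((z**4 - 8*z**3 + 37*z**2 - 114*z + 324)/(z**5 - 2*z**4 + 4*z**3 - 12*z**2 - 45*z + 54)) dz.
Step 2. Integrate ∫(-5*z**3*log(z)/4) dz by parts with u = log(z), dv = (-5*z**3/4) dz, so v = -5*z**4/16 [assuming z > 0]: now -5*z**4*log(z)/16 + ∫(5*z**3/16) dz + ∫((-4*z**4 - 3*z**3 - 33*z**2 + 18*z + 54)/(z**5 + z**4 + 3*z**3 + 9*z**2 - 54*z)) dz + ∫((z**4 - 8*z**3 + 37*z**2 - 114*z + 324)/(z**5 - 2*z**4 + 4*z**3 - 12*z**2 - 45*z + 54)) dz.
Step 3. Evaluate the standard form: now -5*z**4*log(z)/16 + 5*z**4/64 + ∫((-4*z**4 - 3*z**3 - 33*z**2 + 18*z + 54)/(z**5 + z**4 + 3*z**3 + 9*z**2 - 54*z)) dz + ∫((z**4 - 8*z**3 + 37*z**2 - 114*z + 324)/(z**5 - 2*z**4 + 4*z**3 - 12*z**2 - 45*z + 54)) dz.
Step 4. Decompose ∫((z**4 - 8*z**3 + 37*z**2 - 114*z + 324)/(z**5 - 2*z**4 + 4*z**3 - 12*z**2 - 45*z + 54)) dz by partial fractions, (z**4 - 8*z**3 + 37*z**2 - 114*z + 324)/(z**5 - 2*z**4 + 4*z**3 - 12*z**2 - 45*z + 54) = 3/(z**2 + 9) + 4/(z + 2) - 4/(z - 1) + 1/(z - 3): now -5*z**4*log(z)/16 + 5*z**4/64 + ∫((-4*z**4 - 3*z**3 - 33*z**2 + 18*z + 54)/(z**5 + z**4 + 3*z**3 + 9*z**2 - 54*z)) dz + ∫(1/(z - 3)) dz + ∫(-4/(z - 1)) dz + ∫(4/(z + 2)) dz + ∫(3/(z**2 + 9)) dz.
Step 5. Evaluate the standard form [assuming z > -2]: now -5*z**4*log(z)/16 + 5*z**4/64 + 4*log(z + 2) + ∫((-4*z**4 - 3*z**3 - 33*z**2 + 18*z + 54)/(z**5 + z**4 + 3*z**3 + 9*z**2 - 54*z)) dz + ∫(1/(z - 3)) dz + ∫(-4/(z - 1)) dz + ∫(3/(z**2 + 9)) dz.
Step 6. Evaluate the standard form [assuming z > 1]: now -5*z**4*log(z)/16 + 5*z**4/64 - 4*log(z - 1) + 4*log(z + 2) + ∫((-4*z**4 - 3*z**3 - 33*z**2 + 18*z + 54)/(z**5 + z**4 + 3*z**3 + 9*z**2 - 54*z)) dz + ∫(1/(z - 3)) dz + ∫(3/(z**2 + 9)) dz.
Step 7. Evaluate the standard form [assuming z > 3]: now -5*z**4*log(z)/16 + 5*z**4/64 + log(z - 3) - 4*log(z - 1) + 4*log(z + 2) + ∫((-4*z**4 - 3*z**3 - 33*z**2 + 18*z + 54)/(z**5 + z**4 + 3*z**3 + 9*z**2 - 54*z)) dz + ∫(3/(z**2 + 9)) dz.
Step 8. Evaluate the standard form: now -5*z**4*log(z)/16 + 5*z**4/64 + log(z - 3) - 4*log(z - 1) + 4*log(z + 2) + atan(z/3) + ∫((-4*z**4 - 3*z**3 - 33*z**2 + 18*z + 54)/(z**5 + z**4 + 3*z**3 + 9*z**2 - 54*z)) dz.
Step 9. Decompose ∫((-4*z**4 - 3*z**3 - 33*z**2 + 18*z + 54)/(z**5 + z**4 + 3*z**3 + 9*z**2 - 54*z)) dz by partial fractions, (-4*z**4 - 3*z**3 - 33*z**2 + 18*z + 54)/(z**5 + z**4 + 3*z**3 + 9*z**2 - 54*z) = -3/(z**2 + 9) - 2/(z + 3) - 1/(z - 2) - 1/z: now -5*z**4*log(z)/16 + 5*z**4/64 + log(z - 3) - 4*log(z - 1) + 4*log(z + 2) + atan(z/3) + ∫(-1/z) dz + ∫(-1/(z - 2)) dz + ∫(-2/(z + 3)) dz + ∫(-3/(z**2 + 9)) dz.
Step 10. Evaluate the standard form [assuming z > -3]: now -5*z**4*log(z)/16 + 5*z**4/64 + log(z - 3) - 4*log(z - 1) + 4*log(z + 2) - 2*log(z + 3) + atan(z/3) + ∫(-1/z) dz + ∫(-1/(z - 2)) dz + ∫(-3/(z**2 + 9)) dz.
Step 11. Evaluate the standard form [assuming z > 0]: now -5*z**4*log(z)/16 + 5*z**4/64 - log(z) + log(z - 3) - 4*log(z - 1) + 4*log(z + 2) - 2*log(z + 3) + atan(z/3) + ∫(-1/(z - 2)) dz + ∫(-3/(z**2 + 9)) dz.
Step 12. Evaluate the standard form [assuming z > 2]: now -5*z**4*log(z)/16 + 5*z**4/64 - log(z) + log(z - 3) - log(z - 2) - 4*log(z - 1) + 4*log(z + 2) - 2*log(z + 3) + atan(z/3) + ∫(-3/(z**2 + 9)) dz.
Step 13. Evaluate the standard form: now -5*z**4*log(z)/16 + 5*z**4/64 - log(z) + log(z - 3) - log(z - 2) - 4*log(z - 1) + 4*log(z + 2) - 2*log(z + 3).
Answer: -5*z**4*log(z)/16 + 5*z**4/64 - log(z) + log(z - 3) - log(z - 2) - 4*log(z - 1) + 4*log(z + 2) - 2*log(z + 3).


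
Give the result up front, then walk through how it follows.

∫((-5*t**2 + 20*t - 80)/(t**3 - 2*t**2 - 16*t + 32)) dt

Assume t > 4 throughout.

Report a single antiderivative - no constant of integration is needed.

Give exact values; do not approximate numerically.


The answer is -5*log(t - 4) + 5*log(t - 2) - 5*log(t + 4).
Step 1. Decompose ∫((-5*t**2 + 20*t - 80)/(t**3 - 2*t**2 - 16*t + 32)) dt by partial fractions, (-5*t**2 + 20*t - 80)/(t**3 - 2*t**2 - 16*t + 32) = -5/(t + 4) + 5/(t - 2) - 5/(t - 4): now ∫(-5/(t - 4)) dt + ∫(5/(t - 2)) dt + ∫(-5/(t + 4)) dt.
Step 2. Evaluate the standard form [assuming t > 4]: now -5*log(t - 4) + ∫(5/(t - 2)) dt + ∫(-5/(t + 4)) dt.
Step 3. Evaluate the standard form [assuming t > 2]: now -5*log(t - 4) + 5*log(t - 2) + ∫(-5/(t + 4)) dt.
Step 4. Evaluate the standard form [assuming t > -4]: now -5*log(t - 4) + 5*log(t - 2) - 5*log(t + 4).
Answer: -5*log(t - 4) + 5*log(t - 2) - 5*log(t + 4).


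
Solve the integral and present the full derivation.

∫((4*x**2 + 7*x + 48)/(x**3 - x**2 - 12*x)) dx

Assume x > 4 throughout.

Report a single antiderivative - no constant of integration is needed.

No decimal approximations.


Step 1. Decompose ∫((4*x**2 + 7*x + 48)/(x**3 - x**2 - 12*x)) dx by partial fractions, (4*x**2 + 7*x + 48)/(x**3 - x**2 - 12*x) = 3/(x + 3) + 5/(x - 4) - 4/x: now ∫(-4/x) dx + ∫(5/(x - 4)) dx + ∫(3/(x + 3)) dx.
Step 2. Evaluate the standard form [assuming x > 4]: now 5*log(x - 4) + ∫(-4/x) dx + ∫(3/(x + 3)) dx.
Step 3. Evaluate the standard form [assuming x > 0]: now -4*log(x) + 5*log(x - 4) + ∫(3/(x + 3)) dx.
Step 4. Evaluate the standard form [assuming x > -3]: now -4*log(x) + 5*log(x - 4) + 3*log(x + 3).
Answer: -4*log(x) + 5*log(x - 4) + 3*log(x + 3).


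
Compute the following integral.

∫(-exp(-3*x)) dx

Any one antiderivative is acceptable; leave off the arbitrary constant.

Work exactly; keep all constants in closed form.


Answer: exp(-3*x)/3.


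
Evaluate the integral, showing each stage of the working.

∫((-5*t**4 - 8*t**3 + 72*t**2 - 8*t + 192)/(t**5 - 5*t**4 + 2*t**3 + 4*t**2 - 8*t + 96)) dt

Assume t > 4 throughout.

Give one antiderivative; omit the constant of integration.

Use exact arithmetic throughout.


Step 1. Decompose ∫((-5*t**4 - 8*t**3 + 72*t**2 - 8*t + 192)/(t**5 - 5*t**4 + 2*t**3 + 4*t**2 - 8*t + 96)) dt by partial fractions, (-5*t**4 - 8*t**3 + 72*t**2 - 8*t + 192)/(t**5 - 5*t**4 + 2*t**3 + 4*t**2 - 8*t + 96) = -4/(t**2 + 4) + 2/(t + 2) - 3/(t - 3) - 4/(t - 4): now ∫(-4/(t - 4)) dt + ∫(-3/(t - 3)) dt + ∫(2/(t + 2)) dt + ∫(-4/(t**2 + 4)) dt.
Step 2. Evaluate the standard form [assuming t > 3]: now -3*log(t - 3) + ∫(-4/(t - 4)) dt + ∫(2/(t + 2)) dt + ∫(-4/(t**2 + 4)) dt.
Step 3. Evaluate the standard form [assuming t > 4]: now -4*log(t - 4) - 3*log(t - 3) + ∫(2/(t + 2)) dt + ∫(-4/(t**2 + 4)) dt.
Step 4. Evaluate the standard form [assuming t > -2]: now -4*log(t - 4) - 3*log(t - 3) + 2*log(t + 2) + ∫(-4/(t**2 + 4)) dt.
Step 5. Evaluate the standard form: now -4*log(t - 4) - 3*log(t - 3) + 2*log(t + 2) - 2*atan(t/2).
Answer: -4*log(t - 4) - 3*log(t - 3) + 2*log(t + 2) - 2*atan(t/2).


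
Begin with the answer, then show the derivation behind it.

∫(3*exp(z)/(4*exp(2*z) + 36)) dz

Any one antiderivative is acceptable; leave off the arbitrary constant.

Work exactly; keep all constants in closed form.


The answer is atan(exp(z)/3)/4.
Step 1. Substitute u = exp(z), turning ∫(3*exp(z)/(4*exp(2*z) + 36)) dz into ∫(3/(4*(u**2 + 9))) du: now ∫(3/(4*(u**2 + 9))) du.
Step 2. Evaluate the standard form: now atan(u/3)/4.
Step 3. Substitute back u = exp(z): now atan(exp(z)/3)/4.
Answer: atan(exp(z)/3)/4.


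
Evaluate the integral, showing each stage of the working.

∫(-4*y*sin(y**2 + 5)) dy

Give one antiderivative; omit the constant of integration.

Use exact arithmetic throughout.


Step 1. Substitute u = y**2 + 5, turning ∫(-4*y*sin(y**2 + 5)) dy into ∫(-2*sin(u)) du: now ∫(-2*sin(u)) du.
Step 2. Evaluate the standard form: now 2*cos(u).
Step 3. Substitute back u = y**2 + 5: now 2*cos(y**2 + 5).
Answer: 2*cos(y**2 + 5).
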